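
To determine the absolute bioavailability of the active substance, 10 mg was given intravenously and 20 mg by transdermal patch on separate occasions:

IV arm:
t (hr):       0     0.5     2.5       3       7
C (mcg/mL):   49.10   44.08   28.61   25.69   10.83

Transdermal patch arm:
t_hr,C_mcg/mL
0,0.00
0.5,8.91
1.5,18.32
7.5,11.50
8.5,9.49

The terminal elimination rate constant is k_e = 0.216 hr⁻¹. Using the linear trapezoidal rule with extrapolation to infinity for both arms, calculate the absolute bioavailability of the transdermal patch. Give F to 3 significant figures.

Trapezoidal AUC_0→7 (IV):
  [0→0.5]: (49.10+44.08)/2 × 0.5 = 23.295
  [0.5→2.5]: (44.08+28.61)/2 × 2 = 72.69
  [2.5→3]: (28.61+25.69)/2 × 0.5 = 13.575
  [3→7]: (25.69+10.83)/2 × 4 = 73.04
  Sum = 182.6 mcg/mL·hr
IV tail: 10.83/0.216 = 50.139; AUC_iv,0→∞ = 182.6 + 50.139 = 232.739 mcg/mL·hr
Trapezoidal AUC_0→8.5 (transdermal patch):
  [0→0.5]: (0.00+8.91)/2 × 0.5 = 2.2275
  [0.5→1.5]: (8.91+18.32)/2 × 1 = 13.615
  [1.5→7.5]: (18.32+11.50)/2 × 6 = 89.46
  [7.5→8.5]: (11.50+9.49)/2 × 1 = 10.495
  Sum = 115.7975 mcg/mL·hr
transdermal patch tail: 9.49/0.216 = 43.935; AUC_ev,0→∞ = 115.7975 + 43.935 = 159.7325 mcg/mL·hr
F = (AUC_ev/D_ev)/(AUC_iv/D_iv) = (159.7325/20)/(232.739/10) = 7.986625/23.2739 = 0.3432

F = 0.343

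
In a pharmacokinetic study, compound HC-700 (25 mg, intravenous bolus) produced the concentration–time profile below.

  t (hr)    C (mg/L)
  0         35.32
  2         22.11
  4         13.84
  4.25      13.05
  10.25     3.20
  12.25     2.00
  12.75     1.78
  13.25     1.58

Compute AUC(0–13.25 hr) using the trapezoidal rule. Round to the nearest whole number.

Trapezoidal AUC_0→13.25:
  [0→2]: (35.32+22.11)/2 × 2 = 57.43
  [2→4]: (22.11+13.84)/2 × 2 = 35.95
  [4→4.25]: (13.84+13.05)/2 × 0.25 = 3.36125
  [4.25→10.25]: (13.05+3.20)/2 × 6 = 48.75
  [10.25→12.25]: (3.20+2.00)/2 × 2 = 5.2
  [12.25→12.75]: (2.00+1.78)/2 × 0.5 = 0.945
  [12.75→13.25]: (1.78+1.58)/2 × 0.5 = 0.84
  Sum = 152.47625 mg/L·hr

AUC = 152 mg/L·hr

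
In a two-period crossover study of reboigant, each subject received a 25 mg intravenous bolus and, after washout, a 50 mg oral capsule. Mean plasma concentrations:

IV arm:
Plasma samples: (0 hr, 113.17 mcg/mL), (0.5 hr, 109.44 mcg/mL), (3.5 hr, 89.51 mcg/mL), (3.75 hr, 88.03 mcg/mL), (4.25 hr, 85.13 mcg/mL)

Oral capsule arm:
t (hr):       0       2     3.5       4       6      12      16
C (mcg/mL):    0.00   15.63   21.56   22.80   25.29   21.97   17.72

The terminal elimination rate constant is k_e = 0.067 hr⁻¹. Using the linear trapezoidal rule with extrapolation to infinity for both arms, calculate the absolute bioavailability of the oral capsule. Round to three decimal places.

Trapezoidal AUC_0→4.25 (IV):
  [0→0.5]: (113.17+109.44)/2 × 0.5 = 55.6525
  [0.5→3.5]: (109.44+89.51)/2 × 3 = 298.425
  [3.5→3.75]: (89.51+88.03)/2 × 0.25 = 22.1925
  [3.75→4.25]: (88.03+85.13)/2 × 0.5 = 43.29
  Sum = 419.56 mcg/mL·hr
IV tail: 85.13/0.067 = 1270.597; AUC_iv,0→∞ = 419.56 + 1270.597 = 1690.157 mcg/mL·hr
Trapezoidal AUC_0→16 (oral capsule):
  [0→2]: (0.00+15.63)/2 × 2 = 15.63
  [2→3.5]: (15.63+21.56)/2 × 1.5 = 27.8925
  [3.5→4]: (21.56+22.80)/2 × 0.5 = 11.09
  [4→6]: (22.80+25.29)/2 × 2 = 48.09
  [6→12]: (25.29+21.97)/2 × 6 = 141.78
  [12→16]: (21.97+17.72)/2 × 4 = 79.38
  Sum = 323.8625 mcg/mL·hr
oral capsule tail: 17.72/0.067 = 264.478; AUC_ev,0→∞ = 323.8625 + 264.478 = 588.3405 mcg/mL·hr
F = (AUC_ev/D_ev)/(AUC_iv/D_iv) = (588.3405/50)/(1690.157/25) = 11.76681/67.60628 = 0.1740

F = 0.174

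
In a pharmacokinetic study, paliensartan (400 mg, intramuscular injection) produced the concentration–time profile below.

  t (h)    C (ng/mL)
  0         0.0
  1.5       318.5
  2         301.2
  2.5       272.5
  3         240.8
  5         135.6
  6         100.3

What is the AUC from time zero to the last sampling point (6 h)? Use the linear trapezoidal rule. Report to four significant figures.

AUC = 1160 ng/mL·h

Trapezoidal AUC_0→6:
  [0→1.5]: (0.0+318.5)/2 × 1.5 = 238.875
  [1.5→2]: (318.5+301.2)/2 × 0.5 = 154.925
  [2→2.5]: (301.2+272.5)/2 × 0.5 = 143.425
  [2.5→3]: (272.5+240.8)/2 × 0.5 = 128.325
  [3→5]: (240.8+135.6)/2 × 2 = 376.4
  [5→6]: (135.6+100.3)/2 × 1 = 117.95
  Sum = 1159.9 ng/mL·h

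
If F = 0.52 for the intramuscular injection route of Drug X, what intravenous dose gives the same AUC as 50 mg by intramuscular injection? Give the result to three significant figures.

D_iv = 26.0 mg

Systemic exposure from an extravascular dose = F × D_ev, so the equivalent IV dose is F × D_ev.
D_iv = F × D_ev = 0.52 × 50 = 26 mg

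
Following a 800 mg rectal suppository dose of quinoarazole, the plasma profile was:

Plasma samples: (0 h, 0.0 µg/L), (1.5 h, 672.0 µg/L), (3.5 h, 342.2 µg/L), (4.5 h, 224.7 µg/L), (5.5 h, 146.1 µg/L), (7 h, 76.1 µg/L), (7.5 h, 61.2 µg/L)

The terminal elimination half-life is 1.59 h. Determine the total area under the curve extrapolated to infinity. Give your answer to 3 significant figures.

AUC = 2330 µg/L·h

Trapezoidal AUC_0→7.5:
  [0→1.5]: (0.0+672.0)/2 × 1.5 = 504.0
  [1.5→3.5]: (672.0+342.2)/2 × 2 = 1014.2
  [3.5→4.5]: (342.2+224.7)/2 × 1 = 283.45
  [4.5→5.5]: (224.7+146.1)/2 × 1 = 185.4
  [5.5→7]: (146.1+76.1)/2 × 1.5 = 166.65
  [7→7.5]: (76.1+61.2)/2 × 0.5 = 34.325
  Sum = 2188.025 µg/L·h
k_e = ln2 / t½ = 0.693147 / 1.59 = 0.4359 h^-1
Extrapolated tail: C_last / k_e = 61.2 / 0.4359 = 140.399
AUC_0→∞ = 2188.025 + 140.399 = 2328.424 µg/L·h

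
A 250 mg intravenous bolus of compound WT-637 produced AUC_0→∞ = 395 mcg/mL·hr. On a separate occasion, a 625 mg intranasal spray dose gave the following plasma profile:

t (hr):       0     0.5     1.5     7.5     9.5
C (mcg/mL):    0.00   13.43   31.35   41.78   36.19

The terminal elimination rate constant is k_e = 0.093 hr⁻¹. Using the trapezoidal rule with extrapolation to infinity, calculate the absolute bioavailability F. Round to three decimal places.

F = 0.721

Trapezoidal AUC_0→9.5 (intranasal spray):
  [0→0.5]: (0.00+13.43)/2 × 0.5 = 3.3575
  [0.5→1.5]: (13.43+31.35)/2 × 1 = 22.39
  [1.5→7.5]: (31.35+41.78)/2 × 6 = 219.39
  [7.5→9.5]: (41.78+36.19)/2 × 2 = 77.97
  Sum = 323.1075 mcg/mL·hr
Tail: C_last/k_e = 36.19/0.093 = 389.140
AUC_0→∞ (intranasal spray) = 323.1075 + 389.140 = 712.2475 mcg/mL·hr
F = (AUC_ev/D_ev)/(AUC_iv/D_iv) = (712.2475/625)/(395/250) = 1.139596/1.58 = 0.7213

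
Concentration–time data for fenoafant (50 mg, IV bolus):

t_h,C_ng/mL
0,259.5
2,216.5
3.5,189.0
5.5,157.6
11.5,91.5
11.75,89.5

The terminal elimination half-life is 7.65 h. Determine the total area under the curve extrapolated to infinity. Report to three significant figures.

Trapezoidal AUC_0→11.75:
  [0→2]: (259.5+216.5)/2 × 2 = 476.0
  [2→3.5]: (216.5+189.0)/2 × 1.5 = 304.125
  [3.5→5.5]: (189.0+157.6)/2 × 2 = 346.6
  [5.5→11.5]: (157.6+91.5)/2 × 6 = 747.3
  [11.5→11.75]: (91.5+89.5)/2 × 0.25 = 22.625
  Sum = 1896.65 ng/mL·h
k_e = ln2 / t½ = 0.693147 / 7.65 = 0.0906 h^-1
Extrapolated tail: C_last / k_e = 89.5 / 0.0906 = 987.859
AUC_0→∞ = 1896.65 + 987.859 = 2884.509 ng/mL·h

AUC = 2880 ng/mL·h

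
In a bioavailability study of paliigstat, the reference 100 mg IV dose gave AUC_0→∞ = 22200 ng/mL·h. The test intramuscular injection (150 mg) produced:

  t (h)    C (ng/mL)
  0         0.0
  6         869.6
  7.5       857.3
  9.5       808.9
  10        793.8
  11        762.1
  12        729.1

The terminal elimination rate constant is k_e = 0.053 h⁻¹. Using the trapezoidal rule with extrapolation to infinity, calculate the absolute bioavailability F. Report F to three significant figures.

Trapezoidal AUC_0→12 (intramuscular injection):
  [0→6]: (0.0+869.6)/2 × 6 = 2608.8
  [6→7.5]: (869.6+857.3)/2 × 1.5 = 1295.175
  [7.5→9.5]: (857.3+808.9)/2 × 2 = 1666.2
  [9.5→10]: (808.9+793.8)/2 × 0.5 = 400.675
  [10→11]: (793.8+762.1)/2 × 1 = 777.95
  [11→12]: (762.1+729.1)/2 × 1 = 745.6
  Sum = 7494.4 ng/mL·h
Tail: C_last/k_e = 729.1/0.053 = 13756.604
AUC_0→∞ (intramuscular injection) = 7494.4 + 13756.604 = 21251.004 ng/mL·h
F = (AUC_ev/D_ev)/(AUC_iv/D_iv) = (21251.004/150)/(22200/100) = 141.67336/222 = 0.6382

F = 0.638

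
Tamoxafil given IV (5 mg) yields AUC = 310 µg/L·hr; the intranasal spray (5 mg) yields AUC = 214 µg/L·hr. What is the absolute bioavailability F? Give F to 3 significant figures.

F = (AUC_ev / D_ev) / (AUC_iv / D_iv)
  = (214/5) / (310/5)
  = 42.8 / 62 = 0.6903

F = 0.690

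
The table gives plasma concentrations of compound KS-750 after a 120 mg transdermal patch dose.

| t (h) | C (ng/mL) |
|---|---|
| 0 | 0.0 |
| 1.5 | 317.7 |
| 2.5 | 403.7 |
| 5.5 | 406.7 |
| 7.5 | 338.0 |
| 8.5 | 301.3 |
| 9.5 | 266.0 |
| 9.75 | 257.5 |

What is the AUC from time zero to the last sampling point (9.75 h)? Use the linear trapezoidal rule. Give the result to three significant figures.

Trapezoidal AUC_0→9.75:
  [0→1.5]: (0.0+317.7)/2 × 1.5 = 238.275
  [1.5→2.5]: (317.7+403.7)/2 × 1 = 360.7
  [2.5→5.5]: (403.7+406.7)/2 × 3 = 1215.6
  [5.5→7.5]: (406.7+338.0)/2 × 2 = 744.7
  [7.5→8.5]: (338.0+301.3)/2 × 1 = 319.65
  [8.5→9.5]: (301.3+266.0)/2 × 1 = 283.65
  [9.5→9.75]: (266.0+257.5)/2 × 0.25 = 65.4375
  Sum = 3228.0125 ng/mL·h

AUC = 3230 ng/mL·h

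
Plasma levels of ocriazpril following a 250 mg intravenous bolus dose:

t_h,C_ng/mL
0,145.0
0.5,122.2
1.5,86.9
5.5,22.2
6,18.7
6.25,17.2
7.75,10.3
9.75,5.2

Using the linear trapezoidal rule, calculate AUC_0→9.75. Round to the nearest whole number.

AUC = 440 ng/mL·h

Trapezoidal AUC_0→9.75:
  [0→0.5]: (145.0+122.2)/2 × 0.5 = 66.8
  [0.5→1.5]: (122.2+86.9)/2 × 1 = 104.55
  [1.5→5.5]: (86.9+22.2)/2 × 4 = 218.2
  [5.5→6]: (22.2+18.7)/2 × 0.5 = 10.225
  [6→6.25]: (18.7+17.2)/2 × 0.25 = 4.4875
  [6.25→7.75]: (17.2+10.3)/2 × 1.5 = 20.625
  [7.75→9.75]: (10.3+5.2)/2 × 2 = 15.5
  Sum = 440.3875 ng/mL·h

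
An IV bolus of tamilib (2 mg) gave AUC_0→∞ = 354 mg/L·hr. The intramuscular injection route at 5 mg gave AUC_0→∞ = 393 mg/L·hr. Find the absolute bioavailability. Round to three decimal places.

F = (AUC_ev / D_ev) / (AUC_iv / D_iv)
  = (393/5) / (354/2)
  = 78.6 / 177 = 0.4441

F = 0.444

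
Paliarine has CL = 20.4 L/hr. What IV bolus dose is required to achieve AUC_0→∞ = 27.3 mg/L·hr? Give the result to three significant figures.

Dose = 557 mg

Dose_iv = CL × AUC_0→∞
     = 20.4 × 27.3 = 556.92 mg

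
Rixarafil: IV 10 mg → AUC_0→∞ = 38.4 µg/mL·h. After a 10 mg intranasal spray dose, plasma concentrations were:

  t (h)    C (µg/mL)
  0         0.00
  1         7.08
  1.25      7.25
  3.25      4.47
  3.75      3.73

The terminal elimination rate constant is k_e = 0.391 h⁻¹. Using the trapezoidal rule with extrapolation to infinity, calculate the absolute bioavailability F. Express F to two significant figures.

Trapezoidal AUC_0→3.75 (intranasal spray):
  [0→1]: (0.00+7.08)/2 × 1 = 3.54
  [1→1.25]: (7.08+7.25)/2 × 0.25 = 1.79125
  [1.25→3.25]: (7.25+4.47)/2 × 2 = 11.72
  [3.25→3.75]: (4.47+3.73)/2 × 0.5 = 2.05
  Sum = 19.10125 µg/mL·h
Tail: C_last/k_e = 3.73/0.391 = 9.540
AUC_0→∞ (intranasal spray) = 19.10125 + 9.540 = 28.64125 µg/mL·h
F = (AUC_ev/D_ev)/(AUC_iv/D_iv) = (28.64125/10)/(38.4/10) = 2.864125/3.84 = 0.7459

F = 0.75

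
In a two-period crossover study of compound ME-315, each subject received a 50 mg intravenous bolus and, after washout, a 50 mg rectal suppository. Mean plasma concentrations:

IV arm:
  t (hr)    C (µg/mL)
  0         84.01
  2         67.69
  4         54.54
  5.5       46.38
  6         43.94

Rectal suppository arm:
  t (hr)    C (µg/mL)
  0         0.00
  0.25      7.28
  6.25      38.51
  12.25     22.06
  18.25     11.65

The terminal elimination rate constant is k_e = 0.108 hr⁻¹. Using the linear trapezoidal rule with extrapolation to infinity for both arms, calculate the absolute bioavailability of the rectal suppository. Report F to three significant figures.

F = 0.679

Trapezoidal AUC_0→6 (IV):
  [0→2]: (84.01+67.69)/2 × 2 = 151.7
  [2→4]: (67.69+54.54)/2 × 2 = 122.23
  [4→5.5]: (54.54+46.38)/2 × 1.5 = 75.69
  [5.5→6]: (46.38+43.94)/2 × 0.5 = 22.58
  Sum = 372.2 µg/mL·hr
IV tail: 43.94/0.108 = 406.852; AUC_iv,0→∞ = 372.2 + 406.852 = 779.052 µg/mL·hr
Trapezoidal AUC_0→18.25 (rectal suppository):
  [0→0.25]: (0.00+7.28)/2 × 0.25 = 0.91
  [0.25→6.25]: (7.28+38.51)/2 × 6 = 137.37
  [6.25→12.25]: (38.51+22.06)/2 × 6 = 181.71
  [12.25→18.25]: (22.06+11.65)/2 × 6 = 101.13
  Sum = 421.12 µg/mL·hr
rectal suppository tail: 11.65/0.108 = 107.870; AUC_ev,0→∞ = 421.12 + 107.870 = 528.99 µg/mL·hr
F = (AUC_ev/D_ev)/(AUC_iv/D_iv) = (528.99/50)/(779.052/50) = 10.5798/15.58104 = 0.6790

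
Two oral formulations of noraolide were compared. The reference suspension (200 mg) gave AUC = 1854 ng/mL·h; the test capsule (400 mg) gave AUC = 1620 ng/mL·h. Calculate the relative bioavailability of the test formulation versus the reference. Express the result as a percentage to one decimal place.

F_rel = (AUC_test/D_test) / (AUC_ref/D_ref)
      = (1620/400) / (1854/200)
      = 4.05 / 9.27 = 0.4369 = 43.69%

F_rel = 43.7%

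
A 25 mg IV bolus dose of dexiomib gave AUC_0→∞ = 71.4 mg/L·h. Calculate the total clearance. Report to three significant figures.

CL = Dose_iv / AUC_0→∞
   = 25 / 71.4 = 0.35014 L/h

CL = 0.350 L/h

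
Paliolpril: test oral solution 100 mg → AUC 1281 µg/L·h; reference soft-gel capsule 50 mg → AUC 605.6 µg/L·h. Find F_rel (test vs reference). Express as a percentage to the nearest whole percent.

F_rel = (AUC_test/D_test) / (AUC_ref/D_ref)
      = (1281/100) / (605.6/50)
      = 12.81 / 12.112 = 1.0576 = 105.76%

F_rel = 106%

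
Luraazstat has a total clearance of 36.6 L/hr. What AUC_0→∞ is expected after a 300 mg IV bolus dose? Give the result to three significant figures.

AUC_0→∞ = Dose_iv / CL
        = 300 / 36.6 = 8.19672 mg/L·hr

AUC = 8.20 mg/L·hr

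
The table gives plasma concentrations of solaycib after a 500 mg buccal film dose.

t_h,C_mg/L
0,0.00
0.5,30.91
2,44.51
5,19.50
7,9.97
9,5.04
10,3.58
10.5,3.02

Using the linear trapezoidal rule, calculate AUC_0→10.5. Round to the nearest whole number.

AUC = 211 mg/L·h

Trapezoidal AUC_0→10.5:
  [0→0.5]: (0.00+30.91)/2 × 0.5 = 7.7275
  [0.5→2]: (30.91+44.51)/2 × 1.5 = 56.565
  [2→5]: (44.51+19.50)/2 × 3 = 96.015
  [5→7]: (19.50+9.97)/2 × 2 = 29.47
  [7→9]: (9.97+5.04)/2 × 2 = 15.01
  [9→10]: (5.04+3.58)/2 × 1 = 4.31
  [10→10.5]: (3.58+3.02)/2 × 0.5 = 1.65
  Sum = 210.7475 mg/L·h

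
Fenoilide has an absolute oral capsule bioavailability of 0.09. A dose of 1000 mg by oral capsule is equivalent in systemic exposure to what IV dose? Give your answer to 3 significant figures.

Systemic exposure from an extravascular dose = F × D_ev, so the equivalent IV dose is F × D_ev.
D_iv = F × D_ev = 0.09 × 1000 = 90 mg

D_iv = 90.0 mg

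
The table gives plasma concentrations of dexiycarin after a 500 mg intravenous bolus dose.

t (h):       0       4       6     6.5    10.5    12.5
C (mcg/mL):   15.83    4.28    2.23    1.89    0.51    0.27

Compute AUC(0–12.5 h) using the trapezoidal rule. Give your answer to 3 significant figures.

AUC = 53.3 mcg/mL·h

Trapezoidal AUC_0→12.5:
  [0→4]: (15.83+4.28)/2 × 4 = 40.22
  [4→6]: (4.28+2.23)/2 × 2 = 6.51
  [6→6.5]: (2.23+1.89)/2 × 0.5 = 1.03
  [6.5→10.5]: (1.89+0.51)/2 × 4 = 4.8
  [10.5→12.5]: (0.51+0.27)/2 × 2 = 0.78
  Sum = 53.34 mcg/mL·h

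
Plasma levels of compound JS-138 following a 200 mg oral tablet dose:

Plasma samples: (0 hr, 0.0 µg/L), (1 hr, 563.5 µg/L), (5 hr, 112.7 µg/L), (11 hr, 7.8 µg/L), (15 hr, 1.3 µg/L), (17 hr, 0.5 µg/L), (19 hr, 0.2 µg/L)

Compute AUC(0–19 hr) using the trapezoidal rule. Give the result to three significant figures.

AUC = 2020 µg/L·hr

Trapezoidal AUC_0→19:
  [0→1]: (0.0+563.5)/2 × 1 = 281.75
  [1→5]: (563.5+112.7)/2 × 4 = 1352.4
  [5→11]: (112.7+7.8)/2 × 6 = 361.5
  [11→15]: (7.8+1.3)/2 × 4 = 18.2
  [15→17]: (1.3+0.5)/2 × 2 = 1.8
  [17→19]: (0.5+0.2)/2 × 2 = 0.7
  Sum = 2016.35 µg/L·hr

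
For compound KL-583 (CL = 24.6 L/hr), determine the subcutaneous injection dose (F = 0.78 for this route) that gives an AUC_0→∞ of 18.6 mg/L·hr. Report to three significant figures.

Dose = CL × AUC_0→∞ / F
     = 24.6 × 18.6 / 0.78 = 586.615 mg

Dose = 587 mg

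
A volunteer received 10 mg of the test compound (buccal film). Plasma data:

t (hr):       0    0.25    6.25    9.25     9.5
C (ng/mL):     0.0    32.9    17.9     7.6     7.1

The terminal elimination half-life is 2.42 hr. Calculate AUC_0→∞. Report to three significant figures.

Trapezoidal AUC_0→9.5:
  [0→0.25]: (0.0+32.9)/2 × 0.25 = 4.1125
  [0.25→6.25]: (32.9+17.9)/2 × 6 = 152.4
  [6.25→9.25]: (17.9+7.6)/2 × 3 = 38.25
  [9.25→9.5]: (7.6+7.1)/2 × 0.25 = 1.8375
  Sum = 196.6 ng/mL·hr
k_e = ln2 / t½ = 0.693147 / 2.42 = 0.2864 hr^-1
Extrapolated tail: C_last / k_e = 7.1 / 0.2864 = 24.791
AUC_0→∞ = 196.6 + 24.791 = 221.391 ng/mL·hr

AUC = 221 ng/mL·hr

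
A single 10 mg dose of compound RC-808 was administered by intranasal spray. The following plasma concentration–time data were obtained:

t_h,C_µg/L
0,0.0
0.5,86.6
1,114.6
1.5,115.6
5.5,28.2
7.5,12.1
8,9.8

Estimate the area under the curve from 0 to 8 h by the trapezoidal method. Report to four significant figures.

AUC = 462.9 µg/L·h

Trapezoidal AUC_0→8:
  [0→0.5]: (0.0+86.6)/2 × 0.5 = 21.65
  [0.5→1]: (86.6+114.6)/2 × 0.5 = 50.3
  [1→1.5]: (114.6+115.6)/2 × 0.5 = 57.55
  [1.5→5.5]: (115.6+28.2)/2 × 4 = 287.6
  [5.5→7.5]: (28.2+12.1)/2 × 2 = 40.3
  [7.5→8]: (12.1+9.8)/2 × 0.5 = 5.475
  Sum = 462.875 µg/L·h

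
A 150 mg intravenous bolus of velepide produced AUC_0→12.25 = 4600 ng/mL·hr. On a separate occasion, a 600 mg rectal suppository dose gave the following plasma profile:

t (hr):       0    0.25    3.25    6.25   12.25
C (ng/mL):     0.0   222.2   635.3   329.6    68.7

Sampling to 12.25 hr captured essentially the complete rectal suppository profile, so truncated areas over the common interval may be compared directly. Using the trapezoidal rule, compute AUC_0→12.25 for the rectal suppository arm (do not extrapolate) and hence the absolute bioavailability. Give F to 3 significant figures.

F = 0.215

Trapezoidal AUC_0→12.25 (rectal suppository):
  [0→0.25]: (0.0+222.2)/2 × 0.25 = 27.775
  [0.25→3.25]: (222.2+635.3)/2 × 3 = 1286.25
  [3.25→6.25]: (635.3+329.6)/2 × 3 = 1447.35
  [6.25→12.25]: (329.6+68.7)/2 × 6 = 1194.9
  Sum = 3956.275 ng/mL·hr
F = (AUC_ev/D_ev)/(AUC_iv/D_iv) = (3956.275/600)/(4600/150) = 6.59379/30.6667 = 0.2150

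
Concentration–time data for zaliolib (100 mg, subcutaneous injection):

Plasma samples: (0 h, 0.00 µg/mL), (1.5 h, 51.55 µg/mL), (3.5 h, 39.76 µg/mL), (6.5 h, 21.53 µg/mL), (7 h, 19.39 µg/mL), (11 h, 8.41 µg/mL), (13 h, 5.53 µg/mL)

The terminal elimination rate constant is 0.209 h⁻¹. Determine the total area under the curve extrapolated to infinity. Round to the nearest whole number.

AUC = 328 µg/mL·h

Trapezoidal AUC_0→13:
  [0→1.5]: (0.00+51.55)/2 × 1.5 = 38.6625
  [1.5→3.5]: (51.55+39.76)/2 × 2 = 91.31
  [3.5→6.5]: (39.76+21.53)/2 × 3 = 91.935
  [6.5→7]: (21.53+19.39)/2 × 0.5 = 10.23
  [7→11]: (19.39+8.41)/2 × 4 = 55.6
  [11→13]: (8.41+5.53)/2 × 2 = 13.94
  Sum = 301.6775 µg/mL·h
Extrapolated tail: C_last / k_e = 5.53 / 0.209 = 26.459
AUC_0→∞ = 301.6775 + 26.459 = 328.1365 µg/mL·h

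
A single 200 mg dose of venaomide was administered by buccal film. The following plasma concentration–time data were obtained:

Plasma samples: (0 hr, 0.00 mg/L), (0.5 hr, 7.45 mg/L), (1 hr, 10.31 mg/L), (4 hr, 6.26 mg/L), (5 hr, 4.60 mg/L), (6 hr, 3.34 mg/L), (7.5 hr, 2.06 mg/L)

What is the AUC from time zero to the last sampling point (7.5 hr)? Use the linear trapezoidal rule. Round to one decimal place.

Trapezoidal AUC_0→7.5:
  [0→0.5]: (0.00+7.45)/2 × 0.5 = 1.8625
  [0.5→1]: (7.45+10.31)/2 × 0.5 = 4.44
  [1→4]: (10.31+6.26)/2 × 3 = 24.855
  [4→5]: (6.26+4.60)/2 × 1 = 5.43
  [5→6]: (4.60+3.34)/2 × 1 = 3.97
  [6→7.5]: (3.34+2.06)/2 × 1.5 = 4.05
  Sum = 44.6075 mg/L·hr

AUC = 44.6 mg/L·hr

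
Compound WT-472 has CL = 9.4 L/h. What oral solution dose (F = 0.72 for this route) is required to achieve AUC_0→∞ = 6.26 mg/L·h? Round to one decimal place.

Dose = 81.7 mg

Dose = CL × AUC_0→∞ / F
     = 9.4 × 6.26 / 0.72 = 81.7278 mg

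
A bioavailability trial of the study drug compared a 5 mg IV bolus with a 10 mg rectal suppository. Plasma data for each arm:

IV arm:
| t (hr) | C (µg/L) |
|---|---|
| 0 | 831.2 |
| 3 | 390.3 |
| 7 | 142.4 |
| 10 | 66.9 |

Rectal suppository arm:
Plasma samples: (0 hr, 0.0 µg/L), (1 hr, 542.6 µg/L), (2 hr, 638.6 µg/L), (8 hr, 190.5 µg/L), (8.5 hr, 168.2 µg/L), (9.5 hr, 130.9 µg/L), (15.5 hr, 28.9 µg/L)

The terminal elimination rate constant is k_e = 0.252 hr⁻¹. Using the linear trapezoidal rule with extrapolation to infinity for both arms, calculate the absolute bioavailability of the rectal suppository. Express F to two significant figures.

Trapezoidal AUC_0→10 (IV):
  [0→3]: (831.2+390.3)/2 × 3 = 1832.25
  [3→7]: (390.3+142.4)/2 × 4 = 1065.4
  [7→10]: (142.4+66.9)/2 × 3 = 313.95
  Sum = 3211.6 µg/L·hr
IV tail: 66.9/0.252 = 265.476; AUC_iv,0→∞ = 3211.6 + 265.476 = 3477.076 µg/L·hr
Trapezoidal AUC_0→15.5 (rectal suppository):
  [0→1]: (0.0+542.6)/2 × 1 = 271.3
  [1→2]: (542.6+638.6)/2 × 1 = 590.6
  [2→8]: (638.6+190.5)/2 × 6 = 2487.3
  [8→8.5]: (190.5+168.2)/2 × 0.5 = 89.675
  [8.5→9.5]: (168.2+130.9)/2 × 1 = 149.55
  [9.5→15.5]: (130.9+28.9)/2 × 6 = 479.4
  Sum = 4067.825 µg/L·hr
rectal suppository tail: 28.9/0.252 = 114.683; AUC_ev,0→∞ = 4067.825 + 114.683 = 4182.508 µg/L·hr
F = (AUC_ev/D_ev)/(AUC_iv/D_iv) = (4182.508/10)/(3477.076/5) = 418.2508/695.4152 = 0.6014

F = 0.60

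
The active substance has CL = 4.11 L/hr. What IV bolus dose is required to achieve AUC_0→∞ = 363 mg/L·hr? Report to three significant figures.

Dose_iv = CL × AUC_0→∞
     = 4.11 × 363 = 1491.93 mg

Dose = 1490 mg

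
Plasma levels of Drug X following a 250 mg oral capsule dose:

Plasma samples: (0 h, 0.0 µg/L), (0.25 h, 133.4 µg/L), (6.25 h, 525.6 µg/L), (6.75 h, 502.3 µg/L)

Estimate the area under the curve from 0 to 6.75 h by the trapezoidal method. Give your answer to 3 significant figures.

AUC = 2250 µg/L·h

Trapezoidal AUC_0→6.75:
  [0→0.25]: (0.0+133.4)/2 × 0.25 = 16.675
  [0.25→6.25]: (133.4+525.6)/2 × 6 = 1977.0
  [6.25→6.75]: (525.6+502.3)/2 × 0.5 = 256.975
  Sum = 2250.65 µg/L·h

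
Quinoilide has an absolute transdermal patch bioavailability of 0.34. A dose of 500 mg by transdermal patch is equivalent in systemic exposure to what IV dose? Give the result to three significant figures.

D_iv = 170 mg

Systemic exposure from an extravascular dose = F × D_ev, so the equivalent IV dose is F × D_ev.
D_iv = F × D_ev = 0.34 × 500 = 170 mg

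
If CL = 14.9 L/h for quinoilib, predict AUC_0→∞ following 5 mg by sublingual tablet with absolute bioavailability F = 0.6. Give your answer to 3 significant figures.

AUC_0→∞ = F × Dose / CL
        = 0.6 × 5 / 14.9 = 0.201342 mg/L·h

AUC = 0.201 mg/L·h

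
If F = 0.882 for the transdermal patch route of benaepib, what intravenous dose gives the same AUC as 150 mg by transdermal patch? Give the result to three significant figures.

Systemic exposure from an extravascular dose = F × D_ev, so the equivalent IV dose is F × D_ev.
D_iv = F × D_ev = 0.882 × 150 = 132.3 mg

D_iv = 132 mg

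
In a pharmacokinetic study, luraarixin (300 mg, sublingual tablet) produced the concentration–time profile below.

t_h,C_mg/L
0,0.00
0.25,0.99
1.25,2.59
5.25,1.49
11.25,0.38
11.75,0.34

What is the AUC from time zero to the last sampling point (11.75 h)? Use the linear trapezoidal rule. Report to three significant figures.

AUC = 15.9 mg/L·h

Trapezoidal AUC_0→11.75:
  [0→0.25]: (0.00+0.99)/2 × 0.25 = 0.12375
  [0.25→1.25]: (0.99+2.59)/2 × 1 = 1.79
  [1.25→5.25]: (2.59+1.49)/2 × 4 = 8.16
  [5.25→11.25]: (1.49+0.38)/2 × 6 = 5.61
  [11.25→11.75]: (0.38+0.34)/2 × 0.5 = 0.18
  Sum = 15.86375 mg/L·h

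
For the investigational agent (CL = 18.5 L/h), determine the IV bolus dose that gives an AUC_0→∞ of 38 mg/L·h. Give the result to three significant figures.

Dose_iv = CL × AUC_0→∞
     = 18.5 × 38 = 703 mg

Dose = 703 mg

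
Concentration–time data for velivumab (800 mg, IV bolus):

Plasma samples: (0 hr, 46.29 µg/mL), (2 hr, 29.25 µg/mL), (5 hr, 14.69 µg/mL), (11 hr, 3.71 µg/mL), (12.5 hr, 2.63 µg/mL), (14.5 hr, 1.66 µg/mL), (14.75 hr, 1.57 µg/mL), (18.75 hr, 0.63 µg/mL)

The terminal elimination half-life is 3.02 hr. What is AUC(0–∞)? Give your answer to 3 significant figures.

Trapezoidal AUC_0→18.75:
  [0→2]: (46.29+29.25)/2 × 2 = 75.54
  [2→5]: (29.25+14.69)/2 × 3 = 65.91
  [5→11]: (14.69+3.71)/2 × 6 = 55.2
  [11→12.5]: (3.71+2.63)/2 × 1.5 = 4.755
  [12.5→14.5]: (2.63+1.66)/2 × 2 = 4.29
  [14.5→14.75]: (1.66+1.57)/2 × 0.25 = 0.40375
  [14.75→18.75]: (1.57+0.63)/2 × 4 = 4.4
  Sum = 210.49875 µg/mL·hr
k_e = ln2 / t½ = 0.693147 / 3.02 = 0.2295 hr^-1
Extrapolated tail: C_last / k_e = 0.63 / 0.2295 = 2.745
AUC_0→∞ = 210.49875 + 2.745 = 213.24375 µg/mL·hr

AUC = 213 µg/mL·hr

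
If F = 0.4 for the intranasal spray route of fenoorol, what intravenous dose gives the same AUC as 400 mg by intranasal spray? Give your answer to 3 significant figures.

D_iv = 160 mg

Systemic exposure from an extravascular dose = F × D_ev, so the equivalent IV dose is F × D_ev.
D_iv = F × D_ev = 0.4 × 400 = 160 mg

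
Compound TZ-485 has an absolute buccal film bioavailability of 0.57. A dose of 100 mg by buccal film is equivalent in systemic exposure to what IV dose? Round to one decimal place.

D_iv = 57.0 mg

Systemic exposure from an extravascular dose = F × D_ev, so the equivalent IV dose is F × D_ev.
D_iv = F × D_ev = 0.57 × 100 = 57 mg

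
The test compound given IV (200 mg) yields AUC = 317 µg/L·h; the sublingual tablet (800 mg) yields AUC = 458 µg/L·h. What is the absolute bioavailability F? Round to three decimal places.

F = (AUC_ev / D_ev) / (AUC_iv / D_iv)
  = (458/800) / (317/200)
  = 0.5725 / 1.585 = 0.3612

F = 0.361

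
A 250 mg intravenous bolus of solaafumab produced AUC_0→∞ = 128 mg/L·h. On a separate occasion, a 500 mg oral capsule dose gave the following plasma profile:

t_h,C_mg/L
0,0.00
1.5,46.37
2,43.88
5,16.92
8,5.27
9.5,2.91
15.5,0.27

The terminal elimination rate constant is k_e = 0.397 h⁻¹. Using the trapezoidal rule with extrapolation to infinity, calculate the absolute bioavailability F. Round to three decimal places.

Trapezoidal AUC_0→15.5 (oral capsule):
  [0→1.5]: (0.00+46.37)/2 × 1.5 = 34.7775
  [1.5→2]: (46.37+43.88)/2 × 0.5 = 22.5625
  [2→5]: (43.88+16.92)/2 × 3 = 91.2
  [5→8]: (16.92+5.27)/2 × 3 = 33.285
  [8→9.5]: (5.27+2.91)/2 × 1.5 = 6.135
  [9.5→15.5]: (2.91+0.27)/2 × 6 = 9.54
  Sum = 197.5 mg/L·h
Tail: C_last/k_e = 0.27/0.397 = 0.680
AUC_0→∞ (oral capsule) = 197.5 + 0.680 = 198.18 mg/L·h
F = (AUC_ev/D_ev)/(AUC_iv/D_iv) = (198.18/500)/(128/250) = 0.39636/0.512 = 0.7741

F = 0.774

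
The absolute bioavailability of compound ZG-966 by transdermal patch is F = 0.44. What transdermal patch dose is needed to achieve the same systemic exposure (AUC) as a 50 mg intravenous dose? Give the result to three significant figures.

For equal systemic exposure: F × D_ev = D_iv
D_ev = D_iv / F = 50 / 0.44 = 113.636 mg

D_transdermal = 114 mg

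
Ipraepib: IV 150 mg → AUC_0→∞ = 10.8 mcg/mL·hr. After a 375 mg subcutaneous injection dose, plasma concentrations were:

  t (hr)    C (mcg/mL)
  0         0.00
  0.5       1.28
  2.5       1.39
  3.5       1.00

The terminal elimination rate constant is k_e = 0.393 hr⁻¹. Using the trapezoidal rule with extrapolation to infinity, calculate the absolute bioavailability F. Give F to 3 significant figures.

Trapezoidal AUC_0→3.5 (subcutaneous injection):
  [0→0.5]: (0.00+1.28)/2 × 0.5 = 0.32
  [0.5→2.5]: (1.28+1.39)/2 × 2 = 2.67
  [2.5→3.5]: (1.39+1.00)/2 × 1 = 1.195
  Sum = 4.185 mcg/mL·hr
Tail: C_last/k_e = 1.00/0.393 = 2.545
AUC_0→∞ (subcutaneous injection) = 4.185 + 2.545 = 6.73 mcg/mL·hr
F = (AUC_ev/D_ev)/(AUC_iv/D_iv) = (6.73/375)/(10.8/150) = 0.0179467/0.072 = 0.2493

F = 0.249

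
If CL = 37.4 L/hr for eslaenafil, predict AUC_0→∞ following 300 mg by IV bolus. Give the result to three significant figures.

AUC_0→∞ = Dose_iv / CL
        = 300 / 37.4 = 8.02139 mg/L·hr

AUC = 8.02 mg/L·hr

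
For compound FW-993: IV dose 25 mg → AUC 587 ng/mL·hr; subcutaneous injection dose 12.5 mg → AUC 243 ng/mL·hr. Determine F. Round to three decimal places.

F = (AUC_ev / D_ev) / (AUC_iv / D_iv)
  = (243/12.5) / (587/25)
  = 19.44 / 23.48 = 0.8279

F = 0.828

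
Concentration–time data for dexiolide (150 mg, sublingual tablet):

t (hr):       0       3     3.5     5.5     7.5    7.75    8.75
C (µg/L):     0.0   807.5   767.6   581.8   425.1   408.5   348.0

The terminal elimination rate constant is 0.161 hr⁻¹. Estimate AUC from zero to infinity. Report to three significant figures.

Trapezoidal AUC_0→8.75:
  [0→3]: (0.0+807.5)/2 × 3 = 1211.25
  [3→3.5]: (807.5+767.6)/2 × 0.5 = 393.775
  [3.5→5.5]: (767.6+581.8)/2 × 2 = 1349.4
  [5.5→7.5]: (581.8+425.1)/2 × 2 = 1006.9
  [7.5→7.75]: (425.1+408.5)/2 × 0.25 = 104.2
  [7.75→8.75]: (408.5+348.0)/2 × 1 = 378.25
  Sum = 4443.775 µg/L·hr
Extrapolated tail: C_last / k_e = 348.0 / 0.161 = 2161.491
AUC_0→∞ = 4443.775 + 2161.491 = 6605.266 µg/L·hr

AUC = 6610 µg/L·hr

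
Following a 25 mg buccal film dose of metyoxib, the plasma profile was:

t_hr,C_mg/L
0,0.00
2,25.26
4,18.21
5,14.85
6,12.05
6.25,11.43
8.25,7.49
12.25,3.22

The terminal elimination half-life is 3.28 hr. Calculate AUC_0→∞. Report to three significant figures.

Trapezoidal AUC_0→12.25:
  [0→2]: (0.00+25.26)/2 × 2 = 25.26
  [2→4]: (25.26+18.21)/2 × 2 = 43.47
  [4→5]: (18.21+14.85)/2 × 1 = 16.53
  [5→6]: (14.85+12.05)/2 × 1 = 13.45
  [6→6.25]: (12.05+11.43)/2 × 0.25 = 2.935
  [6.25→8.25]: (11.43+7.49)/2 × 2 = 18.92
  [8.25→12.25]: (7.49+3.22)/2 × 4 = 21.42
  Sum = 141.985 mg/L·hr
k_e = ln2 / t½ = 0.693147 / 3.28 = 0.2113 hr^-1
Extrapolated tail: C_last / k_e = 3.22 / 0.2113 = 15.239
AUC_0→∞ = 141.985 + 15.239 = 157.224 mg/L·hr

AUC = 157 mg/L·hr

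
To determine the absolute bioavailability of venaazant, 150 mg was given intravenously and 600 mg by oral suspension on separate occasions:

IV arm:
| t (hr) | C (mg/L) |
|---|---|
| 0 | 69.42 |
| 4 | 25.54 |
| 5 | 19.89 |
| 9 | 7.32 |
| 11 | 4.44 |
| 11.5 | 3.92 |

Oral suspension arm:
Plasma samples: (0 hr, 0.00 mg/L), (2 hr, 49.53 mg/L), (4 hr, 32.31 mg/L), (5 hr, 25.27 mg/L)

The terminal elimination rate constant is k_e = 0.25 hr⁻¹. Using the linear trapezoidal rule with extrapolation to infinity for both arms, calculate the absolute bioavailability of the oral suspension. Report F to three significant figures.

Trapezoidal AUC_0→11.5 (IV):
  [0→4]: (69.42+25.54)/2 × 4 = 189.92
  [4→5]: (25.54+19.89)/2 × 1 = 22.715
  [5→9]: (19.89+7.32)/2 × 4 = 54.42
  [9→11]: (7.32+4.44)/2 × 2 = 11.76
  [11→11.5]: (4.44+3.92)/2 × 0.5 = 2.09
  Sum = 280.905 mg/L·hr
IV tail: 3.92/0.25 = 15.680; AUC_iv,0→∞ = 280.905 + 15.680 = 296.585 mg/L·hr
Trapezoidal AUC_0→5 (oral suspension):
  [0→2]: (0.00+49.53)/2 × 2 = 49.53
  [2→4]: (49.53+32.31)/2 × 2 = 81.84
  [4→5]: (32.31+25.27)/2 × 1 = 28.79
  Sum = 160.16 mg/L·hr
oral suspension tail: 25.27/0.25 = 101.080; AUC_ev,0→∞ = 160.16 + 101.080 = 261.24 mg/L·hr
F = (AUC_ev/D_ev)/(AUC_iv/D_iv) = (261.24/600)/(296.585/150) = 0.4354/1.97723 = 0.2202

F = 0.220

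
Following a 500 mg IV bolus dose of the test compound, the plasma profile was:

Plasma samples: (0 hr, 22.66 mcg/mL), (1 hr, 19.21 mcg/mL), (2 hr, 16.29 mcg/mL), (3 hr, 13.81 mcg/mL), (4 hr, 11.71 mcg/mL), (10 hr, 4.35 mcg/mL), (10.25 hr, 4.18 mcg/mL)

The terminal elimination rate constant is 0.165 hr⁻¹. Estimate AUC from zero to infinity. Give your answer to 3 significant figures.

AUC = 141 mcg/mL·hr

Trapezoidal AUC_0→10.25:
  [0→1]: (22.66+19.21)/2 × 1 = 20.935
  [1→2]: (19.21+16.29)/2 × 1 = 17.75
  [2→3]: (16.29+13.81)/2 × 1 = 15.05
  [3→4]: (13.81+11.71)/2 × 1 = 12.76
  [4→10]: (11.71+4.35)/2 × 6 = 48.18
  [10→10.25]: (4.35+4.18)/2 × 0.25 = 1.06625
  Sum = 115.74125 mcg/mL·hr
Extrapolated tail: C_last / k_e = 4.18 / 0.165 = 25.333
AUC_0→∞ = 115.74125 + 25.333 = 141.07425 mcg/mL·hr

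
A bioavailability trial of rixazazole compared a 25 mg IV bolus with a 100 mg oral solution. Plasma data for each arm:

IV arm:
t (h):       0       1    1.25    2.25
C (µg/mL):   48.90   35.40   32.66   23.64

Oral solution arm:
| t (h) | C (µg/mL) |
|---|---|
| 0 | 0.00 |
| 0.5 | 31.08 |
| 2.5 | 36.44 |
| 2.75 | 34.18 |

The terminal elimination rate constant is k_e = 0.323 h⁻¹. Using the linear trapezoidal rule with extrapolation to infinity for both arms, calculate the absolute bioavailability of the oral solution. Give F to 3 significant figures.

Trapezoidal AUC_0→2.25 (IV):
  [0→1]: (48.90+35.40)/2 × 1 = 42.15
  [1→1.25]: (35.40+32.66)/2 × 0.25 = 8.5075
  [1.25→2.25]: (32.66+23.64)/2 × 1 = 28.15
  Sum = 78.8075 µg/mL·h
IV tail: 23.64/0.323 = 73.189; AUC_iv,0→∞ = 78.8075 + 73.189 = 151.9965 µg/mL·h
Trapezoidal AUC_0→2.75 (oral solution):
  [0→0.5]: (0.00+31.08)/2 × 0.5 = 7.77
  [0.5→2.5]: (31.08+36.44)/2 × 2 = 67.52
  [2.5→2.75]: (36.44+34.18)/2 × 0.25 = 8.8275
  Sum = 84.1175 µg/mL·h
oral solution tail: 34.18/0.323 = 105.820; AUC_ev,0→∞ = 84.1175 + 105.820 = 189.9375 µg/mL·h
F = (AUC_ev/D_ev)/(AUC_iv/D_iv) = (189.9375/100)/(151.9965/25) = 1.899375/6.07986 = 0.3124

F = 0.312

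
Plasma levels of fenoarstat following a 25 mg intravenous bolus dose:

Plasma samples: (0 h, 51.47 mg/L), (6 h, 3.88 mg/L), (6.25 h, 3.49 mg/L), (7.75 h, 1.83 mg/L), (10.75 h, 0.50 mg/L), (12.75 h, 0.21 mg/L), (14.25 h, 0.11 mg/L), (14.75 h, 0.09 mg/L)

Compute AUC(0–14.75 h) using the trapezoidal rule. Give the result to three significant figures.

Trapezoidal AUC_0→14.75:
  [0→6]: (51.47+3.88)/2 × 6 = 166.05
  [6→6.25]: (3.88+3.49)/2 × 0.25 = 0.92125
  [6.25→7.75]: (3.49+1.83)/2 × 1.5 = 3.99
  [7.75→10.75]: (1.83+0.50)/2 × 3 = 3.495
  [10.75→12.75]: (0.50+0.21)/2 × 2 = 0.71
  [12.75→14.25]: (0.21+0.11)/2 × 1.5 = 0.24
  [14.25→14.75]: (0.11+0.09)/2 × 0.5 = 0.05
  Sum = 175.45625 mg/L·h

AUC = 175 mg/L·h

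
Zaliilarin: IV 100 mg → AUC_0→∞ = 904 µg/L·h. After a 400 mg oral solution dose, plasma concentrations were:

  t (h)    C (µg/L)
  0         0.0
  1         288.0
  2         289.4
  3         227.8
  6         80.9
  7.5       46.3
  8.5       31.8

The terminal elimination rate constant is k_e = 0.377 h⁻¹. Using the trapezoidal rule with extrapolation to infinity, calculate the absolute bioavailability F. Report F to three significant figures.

F = 0.380

Trapezoidal AUC_0→8.5 (oral solution):
  [0→1]: (0.0+288.0)/2 × 1 = 144.0
  [1→2]: (288.0+289.4)/2 × 1 = 288.7
  [2→3]: (289.4+227.8)/2 × 1 = 258.6
  [3→6]: (227.8+80.9)/2 × 3 = 463.05
  [6→7.5]: (80.9+46.3)/2 × 1.5 = 95.4
  [7.5→8.5]: (46.3+31.8)/2 × 1 = 39.05
  Sum = 1288.8 µg/L·h
Tail: C_last/k_e = 31.8/0.377 = 84.350
AUC_0→∞ (oral solution) = 1288.8 + 84.350 = 1373.15 µg/L·h
F = (AUC_ev/D_ev)/(AUC_iv/D_iv) = (1373.15/400)/(904/100) = 3.432875/9.04 = 0.3797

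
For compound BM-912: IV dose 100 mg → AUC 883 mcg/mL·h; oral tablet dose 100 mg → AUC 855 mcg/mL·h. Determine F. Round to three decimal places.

F = (AUC_ev / D_ev) / (AUC_iv / D_iv)
  = (855/100) / (883/100)
  = 8.55 / 8.83 = 0.9683

F = 0.968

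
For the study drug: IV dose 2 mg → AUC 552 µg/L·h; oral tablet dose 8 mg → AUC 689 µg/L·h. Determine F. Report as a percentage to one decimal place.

F = (AUC_ev / D_ev) / (AUC_iv / D_iv)
  = (689/8) / (552/2)
  = 86.125 / 276 = 0.3120
  = 31.20%

F = 31.2%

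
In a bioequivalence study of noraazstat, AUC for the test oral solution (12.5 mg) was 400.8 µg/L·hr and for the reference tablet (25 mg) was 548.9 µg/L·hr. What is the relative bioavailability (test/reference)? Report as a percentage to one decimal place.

F_rel = 146.0%

F_rel = (AUC_test/D_test) / (AUC_ref/D_ref)
      = (400.8/12.5) / (548.9/25)
      = 32.064 / 21.956 = 1.4604 = 146.04%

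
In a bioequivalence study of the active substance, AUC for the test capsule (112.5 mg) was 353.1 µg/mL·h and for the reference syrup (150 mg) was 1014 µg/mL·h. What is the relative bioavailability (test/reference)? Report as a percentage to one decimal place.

F_rel = 46.4%

F_rel = (AUC_test/D_test) / (AUC_ref/D_ref)
      = (353.1/112.5) / (1014/150)
      = 3.13867 / 6.76 = 0.4643 = 46.43%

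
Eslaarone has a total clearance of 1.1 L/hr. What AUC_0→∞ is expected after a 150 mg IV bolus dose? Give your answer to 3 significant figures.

AUC = 136 mg/L·hr

AUC_0→∞ = Dose_iv / CL
        = 150 / 1.1 = 136.364 mg/L·hr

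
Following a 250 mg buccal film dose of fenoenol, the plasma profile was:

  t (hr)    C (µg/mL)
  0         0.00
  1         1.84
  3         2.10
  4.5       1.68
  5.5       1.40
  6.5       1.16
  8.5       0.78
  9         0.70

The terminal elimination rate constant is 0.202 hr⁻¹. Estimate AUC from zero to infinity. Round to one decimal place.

Trapezoidal AUC_0→9:
  [0→1]: (0.00+1.84)/2 × 1 = 0.92
  [1→3]: (1.84+2.10)/2 × 2 = 3.94
  [3→4.5]: (2.10+1.68)/2 × 1.5 = 2.835
  [4.5→5.5]: (1.68+1.40)/2 × 1 = 1.54
  [5.5→6.5]: (1.40+1.16)/2 × 1 = 1.28
  [6.5→8.5]: (1.16+0.78)/2 × 2 = 1.94
  [8.5→9]: (0.78+0.70)/2 × 0.5 = 0.37
  Sum = 12.825 µg/mL·hr
Extrapolated tail: C_last / k_e = 0.70 / 0.202 = 3.465
AUC_0→∞ = 12.825 + 3.465 = 16.29 µg/mL·hr

AUC = 16.3 µg/mL·hr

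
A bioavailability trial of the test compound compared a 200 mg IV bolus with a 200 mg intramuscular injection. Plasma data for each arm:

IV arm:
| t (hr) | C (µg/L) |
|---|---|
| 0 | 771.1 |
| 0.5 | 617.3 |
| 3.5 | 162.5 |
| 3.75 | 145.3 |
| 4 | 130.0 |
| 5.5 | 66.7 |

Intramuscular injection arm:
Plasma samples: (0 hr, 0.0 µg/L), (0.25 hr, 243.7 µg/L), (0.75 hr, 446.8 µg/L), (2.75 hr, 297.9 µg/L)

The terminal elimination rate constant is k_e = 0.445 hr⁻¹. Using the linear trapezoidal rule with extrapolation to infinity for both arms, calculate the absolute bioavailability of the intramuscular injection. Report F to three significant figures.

F = 0.857

Trapezoidal AUC_0→5.5 (IV):
  [0→0.5]: (771.1+617.3)/2 × 0.5 = 347.1
  [0.5→3.5]: (617.3+162.5)/2 × 3 = 1169.7
  [3.5→3.75]: (162.5+145.3)/2 × 0.25 = 38.475
  [3.75→4]: (145.3+130.0)/2 × 0.25 = 34.4125
  [4→5.5]: (130.0+66.7)/2 × 1.5 = 147.525
  Sum = 1737.2125 µg/L·hr
IV tail: 66.7/0.445 = 149.888; AUC_iv,0→∞ = 1737.2125 + 149.888 = 1887.1005 µg/L·hr
Trapezoidal AUC_0→2.75 (intramuscular injection):
  [0→0.25]: (0.0+243.7)/2 × 0.25 = 30.4625
  [0.25→0.75]: (243.7+446.8)/2 × 0.5 = 172.625
  [0.75→2.75]: (446.8+297.9)/2 × 2 = 744.7
  Sum = 947.7875 µg/L·hr
intramuscular injection tail: 297.9/0.445 = 669.438; AUC_ev,0→∞ = 947.7875 + 669.438 = 1617.2255 µg/L·hr
F = (AUC_ev/D_ev)/(AUC_iv/D_iv) = (1617.2255/200)/(1887.1005/200) = 8.0861275/9.4355025 = 0.8570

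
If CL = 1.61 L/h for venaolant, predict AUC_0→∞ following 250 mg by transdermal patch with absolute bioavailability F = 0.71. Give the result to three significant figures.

AUC = 110 mg/L·h

AUC_0→∞ = F × Dose / CL
        = 0.71 × 250 / 1.61 = 110.248 mg/L·h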